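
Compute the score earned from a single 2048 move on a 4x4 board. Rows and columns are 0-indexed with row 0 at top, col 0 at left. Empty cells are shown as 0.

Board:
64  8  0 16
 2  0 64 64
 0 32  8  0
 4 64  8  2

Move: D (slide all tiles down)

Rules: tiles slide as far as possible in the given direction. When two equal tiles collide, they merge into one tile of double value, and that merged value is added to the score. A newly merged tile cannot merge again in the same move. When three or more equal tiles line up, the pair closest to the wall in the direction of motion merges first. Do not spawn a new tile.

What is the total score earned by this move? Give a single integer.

Answer: 16

Derivation:
Slide down:
col 0: [64, 2, 0, 4] -> [0, 64, 2, 4]  score +0 (running 0)
col 1: [8, 0, 32, 64] -> [0, 8, 32, 64]  score +0 (running 0)
col 2: [0, 64, 8, 8] -> [0, 0, 64, 16]  score +16 (running 16)
col 3: [16, 64, 0, 2] -> [0, 16, 64, 2]  score +0 (running 16)
Board after move:
 0  0  0  0
64  8  0 16
 2 32 64 64
 4 64 16  2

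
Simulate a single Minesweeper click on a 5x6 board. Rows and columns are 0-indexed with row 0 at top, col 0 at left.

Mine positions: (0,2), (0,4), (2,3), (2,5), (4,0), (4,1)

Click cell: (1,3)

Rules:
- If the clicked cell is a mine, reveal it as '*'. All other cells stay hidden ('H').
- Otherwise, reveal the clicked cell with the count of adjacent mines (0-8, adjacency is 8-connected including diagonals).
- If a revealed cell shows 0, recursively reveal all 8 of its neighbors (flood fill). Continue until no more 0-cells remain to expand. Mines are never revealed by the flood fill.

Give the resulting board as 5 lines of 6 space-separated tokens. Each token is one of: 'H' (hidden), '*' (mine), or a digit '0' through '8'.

H H H H H H
H H H 3 H H
H H H H H H
H H H H H H
H H H H H H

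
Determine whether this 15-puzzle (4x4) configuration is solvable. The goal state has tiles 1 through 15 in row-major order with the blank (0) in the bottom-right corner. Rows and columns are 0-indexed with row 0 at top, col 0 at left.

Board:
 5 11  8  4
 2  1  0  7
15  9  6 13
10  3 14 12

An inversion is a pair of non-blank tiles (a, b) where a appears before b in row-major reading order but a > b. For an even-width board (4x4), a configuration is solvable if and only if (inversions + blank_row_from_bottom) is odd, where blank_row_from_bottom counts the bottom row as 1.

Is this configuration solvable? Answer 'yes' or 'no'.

Inversions: 40
Blank is in row 1 (0-indexed from top), which is row 3 counting from the bottom (bottom = 1).
40 + 3 = 43, which is odd, so the puzzle is solvable.

Answer: yes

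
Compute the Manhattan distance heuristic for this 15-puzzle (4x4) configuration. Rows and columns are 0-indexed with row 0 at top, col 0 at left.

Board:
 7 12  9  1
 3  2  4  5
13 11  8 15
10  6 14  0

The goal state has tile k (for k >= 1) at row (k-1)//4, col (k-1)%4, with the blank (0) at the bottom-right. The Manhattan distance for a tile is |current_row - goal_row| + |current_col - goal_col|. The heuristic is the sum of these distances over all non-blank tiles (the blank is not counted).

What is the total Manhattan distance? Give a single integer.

Answer: 34

Derivation:
Tile 7: at (0,0), goal (1,2), distance |0-1|+|0-2| = 3
Tile 12: at (0,1), goal (2,3), distance |0-2|+|1-3| = 4
Tile 9: at (0,2), goal (2,0), distance |0-2|+|2-0| = 4
Tile 1: at (0,3), goal (0,0), distance |0-0|+|3-0| = 3
Tile 3: at (1,0), goal (0,2), distance |1-0|+|0-2| = 3
Tile 2: at (1,1), goal (0,1), distance |1-0|+|1-1| = 1
Tile 4: at (1,2), goal (0,3), distance |1-0|+|2-3| = 2
Tile 5: at (1,3), goal (1,0), distance |1-1|+|3-0| = 3
Tile 13: at (2,0), goal (3,0), distance |2-3|+|0-0| = 1
Tile 11: at (2,1), goal (2,2), distance |2-2|+|1-2| = 1
Tile 8: at (2,2), goal (1,3), distance |2-1|+|2-3| = 2
Tile 15: at (2,3), goal (3,2), distance |2-3|+|3-2| = 2
Tile 10: at (3,0), goal (2,1), distance |3-2|+|0-1| = 2
Tile 6: at (3,1), goal (1,1), distance |3-1|+|1-1| = 2
Tile 14: at (3,2), goal (3,1), distance |3-3|+|2-1| = 1
Sum: 3 + 4 + 4 + 3 + 3 + 1 + 2 + 3 + 1 + 1 + 2 + 2 + 2 + 2 + 1 = 34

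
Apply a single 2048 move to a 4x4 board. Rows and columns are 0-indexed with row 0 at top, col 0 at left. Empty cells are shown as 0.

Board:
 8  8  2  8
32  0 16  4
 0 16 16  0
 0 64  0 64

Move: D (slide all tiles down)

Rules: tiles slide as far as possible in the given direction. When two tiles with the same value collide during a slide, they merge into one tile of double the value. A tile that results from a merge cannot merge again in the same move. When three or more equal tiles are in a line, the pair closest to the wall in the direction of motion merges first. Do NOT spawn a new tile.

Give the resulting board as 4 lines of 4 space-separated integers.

Slide down:
col 0: [8, 32, 0, 0] -> [0, 0, 8, 32]
col 1: [8, 0, 16, 64] -> [0, 8, 16, 64]
col 2: [2, 16, 16, 0] -> [0, 0, 2, 32]
col 3: [8, 4, 0, 64] -> [0, 8, 4, 64]

Answer:  0  0  0  0
 0  8  0  8
 8 16  2  4
32 64 32 64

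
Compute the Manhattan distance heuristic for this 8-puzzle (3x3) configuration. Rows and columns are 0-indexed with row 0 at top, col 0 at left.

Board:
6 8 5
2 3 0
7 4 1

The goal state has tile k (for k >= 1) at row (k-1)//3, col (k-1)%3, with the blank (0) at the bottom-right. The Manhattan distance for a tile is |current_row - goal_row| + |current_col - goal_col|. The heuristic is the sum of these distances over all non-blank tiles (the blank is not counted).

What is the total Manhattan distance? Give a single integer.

Tile 6: (0,0)->(1,2) = 3
Tile 8: (0,1)->(2,1) = 2
Tile 5: (0,2)->(1,1) = 2
Tile 2: (1,0)->(0,1) = 2
Tile 3: (1,1)->(0,2) = 2
Tile 7: (2,0)->(2,0) = 0
Tile 4: (2,1)->(1,0) = 2
Tile 1: (2,2)->(0,0) = 4
Sum: 3 + 2 + 2 + 2 + 2 + 0 + 2 + 4 = 17

Answer: 17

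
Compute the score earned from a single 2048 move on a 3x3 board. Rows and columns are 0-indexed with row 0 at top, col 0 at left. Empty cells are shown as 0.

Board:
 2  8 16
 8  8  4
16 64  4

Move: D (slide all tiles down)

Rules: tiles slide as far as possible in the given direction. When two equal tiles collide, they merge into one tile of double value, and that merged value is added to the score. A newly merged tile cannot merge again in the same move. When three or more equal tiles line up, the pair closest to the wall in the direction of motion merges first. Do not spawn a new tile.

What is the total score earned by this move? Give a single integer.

Answer: 24

Derivation:
Slide down:
col 0: [2, 8, 16] -> [2, 8, 16]  score +0 (running 0)
col 1: [8, 8, 64] -> [0, 16, 64]  score +16 (running 16)
col 2: [16, 4, 4] -> [0, 16, 8]  score +8 (running 24)
Board after move:
 2  0  0
 8 16 16
16 64  8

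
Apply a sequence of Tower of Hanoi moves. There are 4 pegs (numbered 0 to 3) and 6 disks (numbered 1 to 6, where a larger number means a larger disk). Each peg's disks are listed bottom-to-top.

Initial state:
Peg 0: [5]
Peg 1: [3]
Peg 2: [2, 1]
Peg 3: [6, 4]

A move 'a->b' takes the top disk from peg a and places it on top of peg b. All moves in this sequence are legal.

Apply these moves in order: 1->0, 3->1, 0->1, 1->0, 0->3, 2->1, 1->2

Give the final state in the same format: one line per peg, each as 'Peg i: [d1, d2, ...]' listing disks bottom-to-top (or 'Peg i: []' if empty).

After move 1 (1->0):
Peg 0: [5, 3]
Peg 1: []
Peg 2: [2, 1]
Peg 3: [6, 4]

After move 2 (3->1):
Peg 0: [5, 3]
Peg 1: [4]
Peg 2: [2, 1]
Peg 3: [6]

After move 3 (0->1):
Peg 0: [5]
Peg 1: [4, 3]
Peg 2: [2, 1]
Peg 3: [6]

After move 4 (1->0):
Peg 0: [5, 3]
Peg 1: [4]
Peg 2: [2, 1]
Peg 3: [6]

After move 5 (0->3):
Peg 0: [5]
Peg 1: [4]
Peg 2: [2, 1]
Peg 3: [6, 3]

After move 6 (2->1):
Peg 0: [5]
Peg 1: [4, 1]
Peg 2: [2]
Peg 3: [6, 3]

After move 7 (1->2):
Peg 0: [5]
Peg 1: [4]
Peg 2: [2, 1]
Peg 3: [6, 3]

Answer: Peg 0: [5]
Peg 1: [4]
Peg 2: [2, 1]
Peg 3: [6, 3]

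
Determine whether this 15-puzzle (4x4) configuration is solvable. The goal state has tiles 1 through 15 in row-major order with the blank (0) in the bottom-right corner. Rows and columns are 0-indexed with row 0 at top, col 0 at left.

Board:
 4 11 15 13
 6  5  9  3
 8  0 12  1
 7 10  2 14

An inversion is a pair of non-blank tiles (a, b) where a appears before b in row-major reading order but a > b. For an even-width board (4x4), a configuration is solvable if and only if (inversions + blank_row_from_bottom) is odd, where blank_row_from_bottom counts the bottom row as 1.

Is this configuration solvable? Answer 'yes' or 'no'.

Inversions: 57
Blank is in row 2 (0-indexed from top), which is row 2 counting from the bottom (bottom = 1).
57 + 2 = 59, which is odd, so the puzzle is solvable.

Answer: yes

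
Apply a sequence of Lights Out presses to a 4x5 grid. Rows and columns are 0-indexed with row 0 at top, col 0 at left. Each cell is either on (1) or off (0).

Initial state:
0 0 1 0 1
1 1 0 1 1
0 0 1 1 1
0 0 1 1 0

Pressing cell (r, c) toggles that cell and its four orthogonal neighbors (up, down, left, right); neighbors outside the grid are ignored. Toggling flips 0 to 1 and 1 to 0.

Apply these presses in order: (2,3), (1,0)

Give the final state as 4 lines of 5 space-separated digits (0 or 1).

Answer: 1 0 1 0 1
0 0 0 0 1
1 0 0 0 0
0 0 1 0 0

Derivation:
After press 1 at (2,3):
0 0 1 0 1
1 1 0 0 1
0 0 0 0 0
0 0 1 0 0

After press 2 at (1,0):
1 0 1 0 1
0 0 0 0 1
1 0 0 0 0
0 0 1 0 0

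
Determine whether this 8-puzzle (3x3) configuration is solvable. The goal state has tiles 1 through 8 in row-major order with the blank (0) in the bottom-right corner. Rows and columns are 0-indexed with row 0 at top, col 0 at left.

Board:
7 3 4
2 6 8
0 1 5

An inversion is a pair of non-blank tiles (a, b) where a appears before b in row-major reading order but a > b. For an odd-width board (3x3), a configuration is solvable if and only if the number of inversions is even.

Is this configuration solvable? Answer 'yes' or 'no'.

Inversions (pairs i<j in row-major order where tile[i] > tile[j] > 0): 15
15 is odd, so the puzzle is not solvable.

Answer: no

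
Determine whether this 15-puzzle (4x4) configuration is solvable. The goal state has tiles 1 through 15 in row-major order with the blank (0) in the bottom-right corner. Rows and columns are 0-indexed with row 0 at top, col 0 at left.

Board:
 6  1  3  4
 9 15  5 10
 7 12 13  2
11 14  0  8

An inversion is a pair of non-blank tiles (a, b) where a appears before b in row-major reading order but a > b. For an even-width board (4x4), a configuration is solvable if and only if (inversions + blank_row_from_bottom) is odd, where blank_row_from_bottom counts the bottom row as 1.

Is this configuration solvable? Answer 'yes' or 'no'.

Answer: no

Derivation:
Inversions: 33
Blank is in row 3 (0-indexed from top), which is row 1 counting from the bottom (bottom = 1).
33 + 1 = 34, which is even, so the puzzle is not solvable.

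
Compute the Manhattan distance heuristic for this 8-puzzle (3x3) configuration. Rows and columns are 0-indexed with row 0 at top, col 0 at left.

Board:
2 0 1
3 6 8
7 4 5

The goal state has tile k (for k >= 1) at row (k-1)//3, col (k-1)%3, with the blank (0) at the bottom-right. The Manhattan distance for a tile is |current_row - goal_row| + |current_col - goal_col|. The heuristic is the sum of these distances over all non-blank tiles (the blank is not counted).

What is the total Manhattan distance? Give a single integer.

Answer: 13

Derivation:
Tile 2: (0,0)->(0,1) = 1
Tile 1: (0,2)->(0,0) = 2
Tile 3: (1,0)->(0,2) = 3
Tile 6: (1,1)->(1,2) = 1
Tile 8: (1,2)->(2,1) = 2
Tile 7: (2,0)->(2,0) = 0
Tile 4: (2,1)->(1,0) = 2
Tile 5: (2,2)->(1,1) = 2
Sum: 1 + 2 + 3 + 1 + 2 + 0 + 2 + 2 = 13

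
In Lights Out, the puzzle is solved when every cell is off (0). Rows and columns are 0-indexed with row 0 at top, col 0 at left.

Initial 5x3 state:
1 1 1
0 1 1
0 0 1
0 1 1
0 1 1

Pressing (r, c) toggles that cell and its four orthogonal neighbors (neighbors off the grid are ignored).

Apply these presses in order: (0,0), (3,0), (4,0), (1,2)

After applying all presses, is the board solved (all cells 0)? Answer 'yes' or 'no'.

After press 1 at (0,0):
0 0 1
1 1 1
0 0 1
0 1 1
0 1 1

After press 2 at (3,0):
0 0 1
1 1 1
1 0 1
1 0 1
1 1 1

After press 3 at (4,0):
0 0 1
1 1 1
1 0 1
0 0 1
0 0 1

After press 4 at (1,2):
0 0 0
1 0 0
1 0 0
0 0 1
0 0 1

Lights still on: 4

Answer: no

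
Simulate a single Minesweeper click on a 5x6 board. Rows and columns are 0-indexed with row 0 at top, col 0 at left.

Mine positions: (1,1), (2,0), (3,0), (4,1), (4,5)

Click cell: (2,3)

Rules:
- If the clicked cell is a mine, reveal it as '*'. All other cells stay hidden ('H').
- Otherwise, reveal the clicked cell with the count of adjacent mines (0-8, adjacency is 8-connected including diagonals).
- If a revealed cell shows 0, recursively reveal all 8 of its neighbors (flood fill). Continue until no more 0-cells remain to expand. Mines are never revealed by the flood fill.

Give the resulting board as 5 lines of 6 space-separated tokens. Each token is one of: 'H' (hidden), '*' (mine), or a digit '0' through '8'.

H H 1 0 0 0
H H 1 0 0 0
H H 1 0 0 0
H H 1 0 1 1
H H 1 0 1 H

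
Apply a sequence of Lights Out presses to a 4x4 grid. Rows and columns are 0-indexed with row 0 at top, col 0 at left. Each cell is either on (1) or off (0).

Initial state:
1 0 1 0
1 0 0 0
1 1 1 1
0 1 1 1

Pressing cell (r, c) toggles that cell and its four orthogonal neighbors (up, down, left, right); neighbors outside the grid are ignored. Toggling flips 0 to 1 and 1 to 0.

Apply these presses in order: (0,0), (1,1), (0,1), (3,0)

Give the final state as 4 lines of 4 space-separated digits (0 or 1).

Answer: 1 1 0 0
1 0 1 0
0 0 1 1
1 0 1 1

Derivation:
After press 1 at (0,0):
0 1 1 0
0 0 0 0
1 1 1 1
0 1 1 1

After press 2 at (1,1):
0 0 1 0
1 1 1 0
1 0 1 1
0 1 1 1

After press 3 at (0,1):
1 1 0 0
1 0 1 0
1 0 1 1
0 1 1 1

After press 4 at (3,0):
1 1 0 0
1 0 1 0
0 0 1 1
1 0 1 1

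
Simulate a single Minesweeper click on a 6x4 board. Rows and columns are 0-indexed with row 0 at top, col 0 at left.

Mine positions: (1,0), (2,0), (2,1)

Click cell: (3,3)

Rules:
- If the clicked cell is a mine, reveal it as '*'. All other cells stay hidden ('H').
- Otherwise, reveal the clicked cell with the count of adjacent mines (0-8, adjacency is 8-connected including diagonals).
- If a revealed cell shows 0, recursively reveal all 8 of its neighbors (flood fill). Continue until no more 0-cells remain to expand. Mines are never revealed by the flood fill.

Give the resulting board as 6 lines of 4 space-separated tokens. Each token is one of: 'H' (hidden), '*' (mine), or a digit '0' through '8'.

H 1 0 0
H 3 1 0
H H 1 0
2 2 1 0
0 0 0 0
0 0 0 0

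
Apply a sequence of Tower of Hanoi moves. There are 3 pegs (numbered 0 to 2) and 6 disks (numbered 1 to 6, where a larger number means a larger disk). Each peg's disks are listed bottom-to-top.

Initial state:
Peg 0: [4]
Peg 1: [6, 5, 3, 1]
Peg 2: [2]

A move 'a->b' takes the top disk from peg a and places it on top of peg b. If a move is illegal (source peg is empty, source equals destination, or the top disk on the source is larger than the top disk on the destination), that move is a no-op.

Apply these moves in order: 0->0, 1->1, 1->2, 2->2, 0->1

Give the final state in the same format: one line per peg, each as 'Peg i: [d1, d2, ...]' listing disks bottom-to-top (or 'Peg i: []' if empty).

Answer: Peg 0: [4]
Peg 1: [6, 5, 3]
Peg 2: [2, 1]

Derivation:
After move 1 (0->0):
Peg 0: [4]
Peg 1: [6, 5, 3, 1]
Peg 2: [2]

After move 2 (1->1):
Peg 0: [4]
Peg 1: [6, 5, 3, 1]
Peg 2: [2]

After move 3 (1->2):
Peg 0: [4]
Peg 1: [6, 5, 3]
Peg 2: [2, 1]

After move 4 (2->2):
Peg 0: [4]
Peg 1: [6, 5, 3]
Peg 2: [2, 1]

After move 5 (0->1):
Peg 0: [4]
Peg 1: [6, 5, 3]
Peg 2: [2, 1]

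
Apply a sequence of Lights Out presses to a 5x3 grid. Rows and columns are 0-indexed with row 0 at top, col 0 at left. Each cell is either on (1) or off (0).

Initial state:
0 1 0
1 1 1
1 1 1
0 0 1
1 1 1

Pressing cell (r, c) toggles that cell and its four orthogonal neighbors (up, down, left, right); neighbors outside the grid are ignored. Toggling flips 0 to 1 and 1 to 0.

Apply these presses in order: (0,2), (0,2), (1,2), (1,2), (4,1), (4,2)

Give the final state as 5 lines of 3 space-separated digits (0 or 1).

After press 1 at (0,2):
0 0 1
1 1 0
1 1 1
0 0 1
1 1 1

After press 2 at (0,2):
0 1 0
1 1 1
1 1 1
0 0 1
1 1 1

After press 3 at (1,2):
0 1 1
1 0 0
1 1 0
0 0 1
1 1 1

After press 4 at (1,2):
0 1 0
1 1 1
1 1 1
0 0 1
1 1 1

After press 5 at (4,1):
0 1 0
1 1 1
1 1 1
0 1 1
0 0 0

After press 6 at (4,2):
0 1 0
1 1 1
1 1 1
0 1 0
0 1 1

Answer: 0 1 0
1 1 1
1 1 1
0 1 0
0 1 1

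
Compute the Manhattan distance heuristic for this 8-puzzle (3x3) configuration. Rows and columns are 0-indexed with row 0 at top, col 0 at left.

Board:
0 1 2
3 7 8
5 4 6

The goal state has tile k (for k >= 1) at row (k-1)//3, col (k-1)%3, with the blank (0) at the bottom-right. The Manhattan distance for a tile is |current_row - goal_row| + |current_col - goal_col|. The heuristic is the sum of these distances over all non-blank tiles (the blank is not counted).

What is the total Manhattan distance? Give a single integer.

Tile 1: at (0,1), goal (0,0), distance |0-0|+|1-0| = 1
Tile 2: at (0,2), goal (0,1), distance |0-0|+|2-1| = 1
Tile 3: at (1,0), goal (0,2), distance |1-0|+|0-2| = 3
Tile 7: at (1,1), goal (2,0), distance |1-2|+|1-0| = 2
Tile 8: at (1,2), goal (2,1), distance |1-2|+|2-1| = 2
Tile 5: at (2,0), goal (1,1), distance |2-1|+|0-1| = 2
Tile 4: at (2,1), goal (1,0), distance |2-1|+|1-0| = 2
Tile 6: at (2,2), goal (1,2), distance |2-1|+|2-2| = 1
Sum: 1 + 1 + 3 + 2 + 2 + 2 + 2 + 1 = 14

Answer: 14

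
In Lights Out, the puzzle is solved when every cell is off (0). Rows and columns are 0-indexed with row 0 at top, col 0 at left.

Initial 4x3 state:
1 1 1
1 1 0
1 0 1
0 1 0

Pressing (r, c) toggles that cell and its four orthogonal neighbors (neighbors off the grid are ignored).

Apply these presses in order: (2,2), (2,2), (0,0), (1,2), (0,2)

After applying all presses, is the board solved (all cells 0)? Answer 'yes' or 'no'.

Answer: no

Derivation:
After press 1 at (2,2):
1 1 1
1 1 1
1 1 0
0 1 1

After press 2 at (2,2):
1 1 1
1 1 0
1 0 1
0 1 0

After press 3 at (0,0):
0 0 1
0 1 0
1 0 1
0 1 0

After press 4 at (1,2):
0 0 0
0 0 1
1 0 0
0 1 0

After press 5 at (0,2):
0 1 1
0 0 0
1 0 0
0 1 0

Lights still on: 4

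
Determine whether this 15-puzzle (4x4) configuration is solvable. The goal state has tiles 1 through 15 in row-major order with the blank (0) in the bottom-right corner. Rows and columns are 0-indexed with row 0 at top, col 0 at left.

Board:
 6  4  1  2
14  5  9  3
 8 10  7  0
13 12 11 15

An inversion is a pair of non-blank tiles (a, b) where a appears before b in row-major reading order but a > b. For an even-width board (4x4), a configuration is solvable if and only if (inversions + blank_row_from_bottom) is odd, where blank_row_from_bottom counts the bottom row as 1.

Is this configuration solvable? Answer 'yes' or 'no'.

Inversions: 26
Blank is in row 2 (0-indexed from top), which is row 2 counting from the bottom (bottom = 1).
26 + 2 = 28, which is even, so the puzzle is not solvable.

Answer: no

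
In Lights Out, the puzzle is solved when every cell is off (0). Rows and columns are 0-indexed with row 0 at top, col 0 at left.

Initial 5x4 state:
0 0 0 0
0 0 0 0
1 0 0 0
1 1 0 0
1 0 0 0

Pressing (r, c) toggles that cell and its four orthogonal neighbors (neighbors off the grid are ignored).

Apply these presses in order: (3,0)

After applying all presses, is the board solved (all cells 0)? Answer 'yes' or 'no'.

After press 1 at (3,0):
0 0 0 0
0 0 0 0
0 0 0 0
0 0 0 0
0 0 0 0

Lights still on: 0

Answer: yes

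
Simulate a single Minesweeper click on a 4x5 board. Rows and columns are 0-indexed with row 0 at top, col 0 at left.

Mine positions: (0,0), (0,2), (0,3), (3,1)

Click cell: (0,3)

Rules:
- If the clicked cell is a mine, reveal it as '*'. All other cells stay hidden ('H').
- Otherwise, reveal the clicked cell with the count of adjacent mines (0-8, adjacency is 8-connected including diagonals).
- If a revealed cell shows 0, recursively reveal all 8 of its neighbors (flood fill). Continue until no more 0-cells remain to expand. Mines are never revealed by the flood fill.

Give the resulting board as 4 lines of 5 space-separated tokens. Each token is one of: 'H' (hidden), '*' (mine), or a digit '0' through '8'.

H H H * H
H H H H H
H H H H H
H H H H H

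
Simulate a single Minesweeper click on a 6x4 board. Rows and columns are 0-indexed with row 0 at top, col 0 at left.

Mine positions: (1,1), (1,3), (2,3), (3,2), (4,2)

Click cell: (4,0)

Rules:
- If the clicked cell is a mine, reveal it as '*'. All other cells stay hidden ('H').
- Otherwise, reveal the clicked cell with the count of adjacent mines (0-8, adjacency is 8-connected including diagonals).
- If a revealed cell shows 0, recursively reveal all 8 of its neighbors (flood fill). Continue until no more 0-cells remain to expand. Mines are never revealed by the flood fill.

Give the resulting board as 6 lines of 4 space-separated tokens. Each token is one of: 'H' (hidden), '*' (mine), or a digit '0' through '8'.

H H H H
H H H H
1 2 H H
0 2 H H
0 2 H H
0 1 H H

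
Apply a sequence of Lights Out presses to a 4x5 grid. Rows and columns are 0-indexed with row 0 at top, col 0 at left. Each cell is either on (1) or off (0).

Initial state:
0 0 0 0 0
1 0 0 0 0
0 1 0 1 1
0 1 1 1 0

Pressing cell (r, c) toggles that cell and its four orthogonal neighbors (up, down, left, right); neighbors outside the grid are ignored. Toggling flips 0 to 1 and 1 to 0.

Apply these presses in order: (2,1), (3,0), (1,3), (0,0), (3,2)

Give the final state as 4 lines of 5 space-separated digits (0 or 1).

After press 1 at (2,1):
0 0 0 0 0
1 1 0 0 0
1 0 1 1 1
0 0 1 1 0

After press 2 at (3,0):
0 0 0 0 0
1 1 0 0 0
0 0 1 1 1
1 1 1 1 0

After press 3 at (1,3):
0 0 0 1 0
1 1 1 1 1
0 0 1 0 1
1 1 1 1 0

After press 4 at (0,0):
1 1 0 1 0
0 1 1 1 1
0 0 1 0 1
1 1 1 1 0

After press 5 at (3,2):
1 1 0 1 0
0 1 1 1 1
0 0 0 0 1
1 0 0 0 0

Answer: 1 1 0 1 0
0 1 1 1 1
0 0 0 0 1
1 0 0 0 0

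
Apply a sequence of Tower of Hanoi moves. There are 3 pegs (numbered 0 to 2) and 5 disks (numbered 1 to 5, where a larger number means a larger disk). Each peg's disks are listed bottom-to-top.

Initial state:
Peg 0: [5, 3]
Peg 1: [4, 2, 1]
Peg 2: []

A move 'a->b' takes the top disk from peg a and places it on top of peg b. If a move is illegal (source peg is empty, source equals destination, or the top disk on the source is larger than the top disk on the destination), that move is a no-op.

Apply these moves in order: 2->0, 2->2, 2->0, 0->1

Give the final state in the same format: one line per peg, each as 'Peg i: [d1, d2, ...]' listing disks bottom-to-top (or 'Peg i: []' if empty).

After move 1 (2->0):
Peg 0: [5, 3]
Peg 1: [4, 2, 1]
Peg 2: []

After move 2 (2->2):
Peg 0: [5, 3]
Peg 1: [4, 2, 1]
Peg 2: []

After move 3 (2->0):
Peg 0: [5, 3]
Peg 1: [4, 2, 1]
Peg 2: []

After move 4 (0->1):
Peg 0: [5, 3]
Peg 1: [4, 2, 1]
Peg 2: []

Answer: Peg 0: [5, 3]
Peg 1: [4, 2, 1]
Peg 2: []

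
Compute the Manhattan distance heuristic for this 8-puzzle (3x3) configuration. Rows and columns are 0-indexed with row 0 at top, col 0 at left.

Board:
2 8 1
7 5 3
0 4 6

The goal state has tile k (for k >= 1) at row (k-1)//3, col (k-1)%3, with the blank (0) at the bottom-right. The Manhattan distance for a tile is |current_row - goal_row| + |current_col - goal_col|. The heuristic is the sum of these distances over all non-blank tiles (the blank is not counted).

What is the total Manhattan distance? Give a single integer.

Tile 2: at (0,0), goal (0,1), distance |0-0|+|0-1| = 1
Tile 8: at (0,1), goal (2,1), distance |0-2|+|1-1| = 2
Tile 1: at (0,2), goal (0,0), distance |0-0|+|2-0| = 2
Tile 7: at (1,0), goal (2,0), distance |1-2|+|0-0| = 1
Tile 5: at (1,1), goal (1,1), distance |1-1|+|1-1| = 0
Tile 3: at (1,2), goal (0,2), distance |1-0|+|2-2| = 1
Tile 4: at (2,1), goal (1,0), distance |2-1|+|1-0| = 2
Tile 6: at (2,2), goal (1,2), distance |2-1|+|2-2| = 1
Sum: 1 + 2 + 2 + 1 + 0 + 1 + 2 + 1 = 10

Answer: 10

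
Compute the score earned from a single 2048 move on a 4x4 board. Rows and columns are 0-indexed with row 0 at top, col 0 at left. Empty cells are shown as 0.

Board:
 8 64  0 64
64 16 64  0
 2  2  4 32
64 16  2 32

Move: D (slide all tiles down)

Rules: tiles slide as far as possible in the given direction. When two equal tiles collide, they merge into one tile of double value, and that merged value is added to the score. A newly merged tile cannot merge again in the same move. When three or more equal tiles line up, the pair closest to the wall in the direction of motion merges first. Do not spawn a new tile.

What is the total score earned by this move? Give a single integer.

Slide down:
col 0: [8, 64, 2, 64] -> [8, 64, 2, 64]  score +0 (running 0)
col 1: [64, 16, 2, 16] -> [64, 16, 2, 16]  score +0 (running 0)
col 2: [0, 64, 4, 2] -> [0, 64, 4, 2]  score +0 (running 0)
col 3: [64, 0, 32, 32] -> [0, 0, 64, 64]  score +64 (running 64)
Board after move:
 8 64  0  0
64 16 64  0
 2  2  4 64
64 16  2 64

Answer: 64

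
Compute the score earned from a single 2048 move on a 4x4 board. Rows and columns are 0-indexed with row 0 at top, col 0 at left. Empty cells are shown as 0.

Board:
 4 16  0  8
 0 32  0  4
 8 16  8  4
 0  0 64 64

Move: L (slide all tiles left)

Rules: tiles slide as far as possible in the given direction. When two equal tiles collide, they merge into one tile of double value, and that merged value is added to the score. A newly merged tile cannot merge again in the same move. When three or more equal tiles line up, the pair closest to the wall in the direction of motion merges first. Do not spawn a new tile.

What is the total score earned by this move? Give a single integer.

Slide left:
row 0: [4, 16, 0, 8] -> [4, 16, 8, 0]  score +0 (running 0)
row 1: [0, 32, 0, 4] -> [32, 4, 0, 0]  score +0 (running 0)
row 2: [8, 16, 8, 4] -> [8, 16, 8, 4]  score +0 (running 0)
row 3: [0, 0, 64, 64] -> [128, 0, 0, 0]  score +128 (running 128)
Board after move:
  4  16   8   0
 32   4   0   0
  8  16   8   4
128   0   0   0

Answer: 128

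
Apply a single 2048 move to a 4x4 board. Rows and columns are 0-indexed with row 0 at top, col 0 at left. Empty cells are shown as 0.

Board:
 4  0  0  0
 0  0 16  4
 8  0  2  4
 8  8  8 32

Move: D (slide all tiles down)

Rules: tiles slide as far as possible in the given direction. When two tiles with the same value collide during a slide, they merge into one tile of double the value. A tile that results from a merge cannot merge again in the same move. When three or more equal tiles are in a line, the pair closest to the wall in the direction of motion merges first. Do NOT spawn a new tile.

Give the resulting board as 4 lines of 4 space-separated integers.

Slide down:
col 0: [4, 0, 8, 8] -> [0, 0, 4, 16]
col 1: [0, 0, 0, 8] -> [0, 0, 0, 8]
col 2: [0, 16, 2, 8] -> [0, 16, 2, 8]
col 3: [0, 4, 4, 32] -> [0, 0, 8, 32]

Answer:  0  0  0  0
 0  0 16  0
 4  0  2  8
16  8  8 32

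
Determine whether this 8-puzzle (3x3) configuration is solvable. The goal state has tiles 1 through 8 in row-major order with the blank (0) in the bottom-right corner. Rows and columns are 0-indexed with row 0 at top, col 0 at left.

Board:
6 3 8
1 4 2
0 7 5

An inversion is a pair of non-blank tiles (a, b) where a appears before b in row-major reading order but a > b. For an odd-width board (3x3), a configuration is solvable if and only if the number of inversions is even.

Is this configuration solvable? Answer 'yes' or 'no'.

Inversions (pairs i<j in row-major order where tile[i] > tile[j] > 0): 14
14 is even, so the puzzle is solvable.

Answer: yes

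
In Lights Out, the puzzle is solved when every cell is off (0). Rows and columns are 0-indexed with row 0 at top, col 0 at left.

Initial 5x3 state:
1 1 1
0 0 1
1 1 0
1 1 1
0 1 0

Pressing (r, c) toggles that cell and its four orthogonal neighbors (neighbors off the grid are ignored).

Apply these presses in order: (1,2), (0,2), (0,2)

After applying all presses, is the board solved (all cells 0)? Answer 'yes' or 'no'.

After press 1 at (1,2):
1 1 0
0 1 0
1 1 1
1 1 1
0 1 0

After press 2 at (0,2):
1 0 1
0 1 1
1 1 1
1 1 1
0 1 0

After press 3 at (0,2):
1 1 0
0 1 0
1 1 1
1 1 1
0 1 0

Lights still on: 10

Answer: no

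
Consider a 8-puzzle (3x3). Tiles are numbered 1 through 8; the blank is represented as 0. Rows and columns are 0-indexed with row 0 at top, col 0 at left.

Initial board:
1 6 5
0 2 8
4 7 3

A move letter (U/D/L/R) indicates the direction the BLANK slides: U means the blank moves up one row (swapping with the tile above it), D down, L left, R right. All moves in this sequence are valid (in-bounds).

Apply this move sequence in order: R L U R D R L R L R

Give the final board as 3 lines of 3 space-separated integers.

Answer: 6 2 5
1 8 0
4 7 3

Derivation:
After move 1 (R):
1 6 5
2 0 8
4 7 3

After move 2 (L):
1 6 5
0 2 8
4 7 3

After move 3 (U):
0 6 5
1 2 8
4 7 3

After move 4 (R):
6 0 5
1 2 8
4 7 3

After move 5 (D):
6 2 5
1 0 8
4 7 3

After move 6 (R):
6 2 5
1 8 0
4 7 3

After move 7 (L):
6 2 5
1 0 8
4 7 3

After move 8 (R):
6 2 5
1 8 0
4 7 3

After move 9 (L):
6 2 5
1 0 8
4 7 3

After move 10 (R):
6 2 5
1 8 0
4 7 3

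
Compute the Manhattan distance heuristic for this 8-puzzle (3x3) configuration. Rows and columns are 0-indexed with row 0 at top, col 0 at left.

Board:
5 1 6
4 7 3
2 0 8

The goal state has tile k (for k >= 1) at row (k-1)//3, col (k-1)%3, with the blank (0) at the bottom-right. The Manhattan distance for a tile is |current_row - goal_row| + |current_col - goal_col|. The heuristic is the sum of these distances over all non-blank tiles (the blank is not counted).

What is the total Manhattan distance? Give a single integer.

Tile 5: at (0,0), goal (1,1), distance |0-1|+|0-1| = 2
Tile 1: at (0,1), goal (0,0), distance |0-0|+|1-0| = 1
Tile 6: at (0,2), goal (1,2), distance |0-1|+|2-2| = 1
Tile 4: at (1,0), goal (1,0), distance |1-1|+|0-0| = 0
Tile 7: at (1,1), goal (2,0), distance |1-2|+|1-0| = 2
Tile 3: at (1,2), goal (0,2), distance |1-0|+|2-2| = 1
Tile 2: at (2,0), goal (0,1), distance |2-0|+|0-1| = 3
Tile 8: at (2,2), goal (2,1), distance |2-2|+|2-1| = 1
Sum: 2 + 1 + 1 + 0 + 2 + 1 + 3 + 1 = 11

Answer: 11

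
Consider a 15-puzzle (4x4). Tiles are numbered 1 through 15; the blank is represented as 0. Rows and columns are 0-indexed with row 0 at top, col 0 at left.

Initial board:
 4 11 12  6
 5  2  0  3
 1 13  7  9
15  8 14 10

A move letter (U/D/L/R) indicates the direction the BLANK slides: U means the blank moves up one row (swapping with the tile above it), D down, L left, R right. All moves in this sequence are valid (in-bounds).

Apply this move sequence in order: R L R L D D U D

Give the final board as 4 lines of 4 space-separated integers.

After move 1 (R):
 4 11 12  6
 5  2  3  0
 1 13  7  9
15  8 14 10

After move 2 (L):
 4 11 12  6
 5  2  0  3
 1 13  7  9
15  8 14 10

After move 3 (R):
 4 11 12  6
 5  2  3  0
 1 13  7  9
15  8 14 10

After move 4 (L):
 4 11 12  6
 5  2  0  3
 1 13  7  9
15  8 14 10

After move 5 (D):
 4 11 12  6
 5  2  7  3
 1 13  0  9
15  8 14 10

After move 6 (D):
 4 11 12  6
 5  2  7  3
 1 13 14  9
15  8  0 10

After move 7 (U):
 4 11 12  6
 5  2  7  3
 1 13  0  9
15  8 14 10

After move 8 (D):
 4 11 12  6
 5  2  7  3
 1 13 14  9
15  8  0 10

Answer:  4 11 12  6
 5  2  7  3
 1 13 14  9
15  8  0 10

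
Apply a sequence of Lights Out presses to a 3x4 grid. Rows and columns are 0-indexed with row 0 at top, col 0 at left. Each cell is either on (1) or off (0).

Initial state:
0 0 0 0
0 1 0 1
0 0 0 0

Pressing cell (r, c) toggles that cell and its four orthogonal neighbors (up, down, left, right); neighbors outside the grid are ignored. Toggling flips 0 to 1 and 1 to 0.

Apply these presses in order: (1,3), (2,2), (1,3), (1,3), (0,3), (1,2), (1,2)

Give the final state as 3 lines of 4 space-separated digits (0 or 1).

Answer: 0 0 1 0
0 1 0 1
0 1 1 0

Derivation:
After press 1 at (1,3):
0 0 0 1
0 1 1 0
0 0 0 1

After press 2 at (2,2):
0 0 0 1
0 1 0 0
0 1 1 0

After press 3 at (1,3):
0 0 0 0
0 1 1 1
0 1 1 1

After press 4 at (1,3):
0 0 0 1
0 1 0 0
0 1 1 0

After press 5 at (0,3):
0 0 1 0
0 1 0 1
0 1 1 0

After press 6 at (1,2):
0 0 0 0
0 0 1 0
0 1 0 0

After press 7 at (1,2):
0 0 1 0
0 1 0 1
0 1 1 0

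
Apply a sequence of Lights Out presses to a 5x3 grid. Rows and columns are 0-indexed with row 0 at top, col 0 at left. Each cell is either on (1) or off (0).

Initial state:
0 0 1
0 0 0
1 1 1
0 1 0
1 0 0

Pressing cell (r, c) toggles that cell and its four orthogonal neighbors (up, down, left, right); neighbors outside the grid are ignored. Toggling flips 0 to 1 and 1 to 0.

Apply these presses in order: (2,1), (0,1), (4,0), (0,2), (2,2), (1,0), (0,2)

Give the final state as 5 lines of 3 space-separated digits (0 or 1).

After press 1 at (2,1):
0 0 1
0 1 0
0 0 0
0 0 0
1 0 0

After press 2 at (0,1):
1 1 0
0 0 0
0 0 0
0 0 0
1 0 0

After press 3 at (4,0):
1 1 0
0 0 0
0 0 0
1 0 0
0 1 0

After press 4 at (0,2):
1 0 1
0 0 1
0 0 0
1 0 0
0 1 0

After press 5 at (2,2):
1 0 1
0 0 0
0 1 1
1 0 1
0 1 0

After press 6 at (1,0):
0 0 1
1 1 0
1 1 1
1 0 1
0 1 0

After press 7 at (0,2):
0 1 0
1 1 1
1 1 1
1 0 1
0 1 0

Answer: 0 1 0
1 1 1
1 1 1
1 0 1
0 1 0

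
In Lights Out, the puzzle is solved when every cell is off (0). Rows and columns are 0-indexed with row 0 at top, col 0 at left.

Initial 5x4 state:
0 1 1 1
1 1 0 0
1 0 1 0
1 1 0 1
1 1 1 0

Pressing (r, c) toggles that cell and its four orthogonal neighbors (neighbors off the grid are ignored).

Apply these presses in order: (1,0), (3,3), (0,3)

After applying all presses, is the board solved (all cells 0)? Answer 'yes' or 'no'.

After press 1 at (1,0):
1 1 1 1
0 0 0 0
0 0 1 0
1 1 0 1
1 1 1 0

After press 2 at (3,3):
1 1 1 1
0 0 0 0
0 0 1 1
1 1 1 0
1 1 1 1

After press 3 at (0,3):
1 1 0 0
0 0 0 1
0 0 1 1
1 1 1 0
1 1 1 1

Lights still on: 12

Answer: no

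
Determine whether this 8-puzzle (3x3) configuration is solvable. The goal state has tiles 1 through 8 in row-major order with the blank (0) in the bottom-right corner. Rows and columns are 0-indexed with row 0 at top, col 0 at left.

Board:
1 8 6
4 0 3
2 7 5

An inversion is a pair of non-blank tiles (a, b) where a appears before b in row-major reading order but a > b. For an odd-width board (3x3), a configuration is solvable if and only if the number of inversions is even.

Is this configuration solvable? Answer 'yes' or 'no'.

Answer: yes

Derivation:
Inversions (pairs i<j in row-major order where tile[i] > tile[j] > 0): 14
14 is even, so the puzzle is solvable.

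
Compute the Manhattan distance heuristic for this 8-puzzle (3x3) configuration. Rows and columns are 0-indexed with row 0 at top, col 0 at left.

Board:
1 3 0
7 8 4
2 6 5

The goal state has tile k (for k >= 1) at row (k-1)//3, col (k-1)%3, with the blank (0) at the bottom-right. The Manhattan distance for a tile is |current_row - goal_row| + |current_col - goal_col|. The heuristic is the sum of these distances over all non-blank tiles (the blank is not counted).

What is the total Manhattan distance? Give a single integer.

Answer: 12

Derivation:
Tile 1: (0,0)->(0,0) = 0
Tile 3: (0,1)->(0,2) = 1
Tile 7: (1,0)->(2,0) = 1
Tile 8: (1,1)->(2,1) = 1
Tile 4: (1,2)->(1,0) = 2
Tile 2: (2,0)->(0,1) = 3
Tile 6: (2,1)->(1,2) = 2
Tile 5: (2,2)->(1,1) = 2
Sum: 0 + 1 + 1 + 1 + 2 + 3 + 2 + 2 = 12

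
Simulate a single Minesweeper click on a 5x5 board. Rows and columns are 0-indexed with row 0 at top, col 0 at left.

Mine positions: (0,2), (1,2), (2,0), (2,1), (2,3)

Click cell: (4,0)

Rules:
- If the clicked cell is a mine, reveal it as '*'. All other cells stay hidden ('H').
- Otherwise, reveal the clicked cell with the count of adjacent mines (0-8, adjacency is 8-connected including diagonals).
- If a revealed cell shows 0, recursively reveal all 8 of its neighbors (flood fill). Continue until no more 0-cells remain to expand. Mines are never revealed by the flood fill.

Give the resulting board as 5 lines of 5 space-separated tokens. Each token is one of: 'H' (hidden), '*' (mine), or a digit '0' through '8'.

H H H H H
H H H H H
H H H H H
2 2 2 1 1
0 0 0 0 0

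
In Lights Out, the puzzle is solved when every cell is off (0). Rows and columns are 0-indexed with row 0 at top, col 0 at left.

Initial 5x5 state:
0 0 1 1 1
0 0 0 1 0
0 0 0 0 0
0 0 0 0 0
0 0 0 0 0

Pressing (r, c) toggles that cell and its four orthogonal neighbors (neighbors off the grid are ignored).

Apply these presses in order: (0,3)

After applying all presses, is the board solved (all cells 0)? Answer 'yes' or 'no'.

After press 1 at (0,3):
0 0 0 0 0
0 0 0 0 0
0 0 0 0 0
0 0 0 0 0
0 0 0 0 0

Lights still on: 0

Answer: yes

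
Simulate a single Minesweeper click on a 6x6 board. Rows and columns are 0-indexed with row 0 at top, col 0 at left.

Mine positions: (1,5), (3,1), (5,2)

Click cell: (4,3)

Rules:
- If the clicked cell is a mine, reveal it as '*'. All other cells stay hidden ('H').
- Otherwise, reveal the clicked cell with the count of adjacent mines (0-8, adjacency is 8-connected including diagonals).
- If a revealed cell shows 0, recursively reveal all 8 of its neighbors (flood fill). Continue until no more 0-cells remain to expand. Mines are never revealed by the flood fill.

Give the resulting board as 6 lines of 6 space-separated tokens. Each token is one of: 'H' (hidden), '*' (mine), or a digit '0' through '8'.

H H H H H H
H H H H H H
H H H H H H
H H H H H H
H H H 1 H H
H H H H H H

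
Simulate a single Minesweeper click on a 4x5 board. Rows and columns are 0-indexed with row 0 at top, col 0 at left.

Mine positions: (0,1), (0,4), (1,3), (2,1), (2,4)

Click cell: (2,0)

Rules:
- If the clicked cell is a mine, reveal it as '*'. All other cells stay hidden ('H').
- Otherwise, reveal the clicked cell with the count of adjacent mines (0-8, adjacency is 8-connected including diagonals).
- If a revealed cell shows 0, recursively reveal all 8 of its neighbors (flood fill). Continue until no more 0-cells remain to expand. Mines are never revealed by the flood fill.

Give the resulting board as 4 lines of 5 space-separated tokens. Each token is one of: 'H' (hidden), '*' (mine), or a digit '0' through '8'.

H H H H H
H H H H H
1 H H H H
H H H H H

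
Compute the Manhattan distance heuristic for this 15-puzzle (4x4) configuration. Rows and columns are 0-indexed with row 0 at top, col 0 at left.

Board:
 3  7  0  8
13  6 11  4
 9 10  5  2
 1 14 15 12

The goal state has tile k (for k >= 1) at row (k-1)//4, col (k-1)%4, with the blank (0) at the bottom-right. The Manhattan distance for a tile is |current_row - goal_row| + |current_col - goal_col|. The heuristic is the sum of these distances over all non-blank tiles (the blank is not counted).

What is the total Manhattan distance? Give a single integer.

Answer: 20

Derivation:
Tile 3: at (0,0), goal (0,2), distance |0-0|+|0-2| = 2
Tile 7: at (0,1), goal (1,2), distance |0-1|+|1-2| = 2
Tile 8: at (0,3), goal (1,3), distance |0-1|+|3-3| = 1
Tile 13: at (1,0), goal (3,0), distance |1-3|+|0-0| = 2
Tile 6: at (1,1), goal (1,1), distance |1-1|+|1-1| = 0
Tile 11: at (1,2), goal (2,2), distance |1-2|+|2-2| = 1
Tile 4: at (1,3), goal (0,3), distance |1-0|+|3-3| = 1
Tile 9: at (2,0), goal (2,0), distance |2-2|+|0-0| = 0
Tile 10: at (2,1), goal (2,1), distance |2-2|+|1-1| = 0
Tile 5: at (2,2), goal (1,0), distance |2-1|+|2-0| = 3
Tile 2: at (2,3), goal (0,1), distance |2-0|+|3-1| = 4
Tile 1: at (3,0), goal (0,0), distance |3-0|+|0-0| = 3
Tile 14: at (3,1), goal (3,1), distance |3-3|+|1-1| = 0
Tile 15: at (3,2), goal (3,2), distance |3-3|+|2-2| = 0
Tile 12: at (3,3), goal (2,3), distance |3-2|+|3-3| = 1
Sum: 2 + 2 + 1 + 2 + 0 + 1 + 1 + 0 + 0 + 3 + 4 + 3 + 0 + 0 + 1 = 20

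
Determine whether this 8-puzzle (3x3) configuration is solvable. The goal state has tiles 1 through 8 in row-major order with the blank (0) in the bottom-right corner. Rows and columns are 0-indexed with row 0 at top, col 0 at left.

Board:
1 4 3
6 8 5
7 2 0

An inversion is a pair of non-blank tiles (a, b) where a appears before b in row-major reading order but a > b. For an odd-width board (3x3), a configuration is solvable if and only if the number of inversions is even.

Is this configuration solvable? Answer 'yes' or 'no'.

Answer: yes

Derivation:
Inversions (pairs i<j in row-major order where tile[i] > tile[j] > 0): 10
10 is even, so the puzzle is solvable.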